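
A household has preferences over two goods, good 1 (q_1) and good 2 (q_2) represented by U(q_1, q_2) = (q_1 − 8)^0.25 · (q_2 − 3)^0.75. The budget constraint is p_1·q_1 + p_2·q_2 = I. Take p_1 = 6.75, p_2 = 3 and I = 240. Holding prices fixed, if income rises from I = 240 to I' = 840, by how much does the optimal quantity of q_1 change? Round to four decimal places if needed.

Discretionary income = 240 − 8·6.75 − 3·3 = 177; q_1* = 8 + 0.25·177/6.75 = 14.5556.
At I' = 840: q_1* = 36.7778. Change: 36.7778 − 14.5556 = 22.2222.

Δq_1* = 22.2222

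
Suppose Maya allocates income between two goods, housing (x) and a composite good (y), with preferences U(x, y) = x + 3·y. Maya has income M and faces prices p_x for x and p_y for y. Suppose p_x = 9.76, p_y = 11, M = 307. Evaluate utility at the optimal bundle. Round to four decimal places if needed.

Linear utility — the consumer picks whichever good has higher MU/price: 1/9.76 = 0.1025 vs 3/11 = 0.2727.
y gives more utility per dollar, so spend all income on y: y* = M/p_y, x* = 0.
Numerically: x* = 0, y* = 27.9091.
Utility at the optimum: U(0, 27.9091) = 83.7273.

V = 83.7273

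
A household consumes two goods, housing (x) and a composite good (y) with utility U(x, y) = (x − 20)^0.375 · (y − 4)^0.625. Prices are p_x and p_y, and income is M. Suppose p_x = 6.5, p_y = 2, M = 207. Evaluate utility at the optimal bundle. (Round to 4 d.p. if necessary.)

V = 11.4433

MRS = (3/5)·(y−4)/(x−20). Tangency with p_x/p_y gives y−4 = (5/3)·(p_x/p_y)·(x−20).
After buying the subsistence bundle (20, 4), a share 0.375 of the remaining income goes to x: x* = 20 + 0.375·(M − 20p_x − 4p_y)/p_x.
Discretionary income = 207 − 20·6.5 − 4·2 = 69; x* = 20 + 0.375·69/6.5 = 23.9808; y* = 4 + 0.625·69/2 = 25.5625.
Utility at the optimum: U(23.9808, 25.5625) = 11.4433.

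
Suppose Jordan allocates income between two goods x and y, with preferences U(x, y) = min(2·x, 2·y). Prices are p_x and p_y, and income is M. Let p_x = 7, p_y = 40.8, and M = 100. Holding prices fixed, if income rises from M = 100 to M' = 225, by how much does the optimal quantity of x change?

With perfect complements, no substitution: consume in ratio x:y = 2:2.
Budget: p_x·x + p_y·x = M, so (2·p_x + 2·p_y)·x = 2·M.
Demand: x*(p_x,p_y,M) = 2·M/(2·p_x + 2·p_y), y* = 2·M/(2·p_x + 2·p_y).
Here 2·7 + 2·40.8 = 95.6, giving x* = 2.0921.
At M' = 225: x* = 4.7071. Change: 4.7071 − 2.0921 = 2.6151.

Δx* = 2.6151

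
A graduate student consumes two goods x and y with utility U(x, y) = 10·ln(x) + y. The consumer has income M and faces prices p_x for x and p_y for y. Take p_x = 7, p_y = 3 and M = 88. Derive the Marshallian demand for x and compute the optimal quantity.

MU_x = 10/x, MU_y = 1. Tangency: 10/x = p_x/p_y.
So x*(p_x,p_y) = 10·p_y/p_x, independent of income; and y* = (M − 10·p_y)/p_y.
At the given prices: x* = 10·3/7 = 4.2857.

x* = 4.2857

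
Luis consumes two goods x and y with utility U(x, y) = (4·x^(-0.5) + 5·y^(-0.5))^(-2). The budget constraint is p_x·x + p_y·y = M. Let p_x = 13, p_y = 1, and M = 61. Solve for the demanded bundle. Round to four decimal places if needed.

Substitute y = (y/x)·x into the budget: x* = M/(p_x + p_y·(y/x)).
Numerically y/x = 6.415575, so x* = 61/(13 + 1·6.415575) = 3.1418 and y* = 6.415575·3.1418 = 20.1565.

x* = 3.1418, y* = 20.1565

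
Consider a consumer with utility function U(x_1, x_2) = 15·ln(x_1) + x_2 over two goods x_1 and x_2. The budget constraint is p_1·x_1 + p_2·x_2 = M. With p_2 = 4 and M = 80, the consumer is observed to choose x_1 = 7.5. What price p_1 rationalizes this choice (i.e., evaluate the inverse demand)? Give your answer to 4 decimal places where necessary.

MU_x_1 = 15/x_1, MU_x_2 = 1. Tangency: 15/x_1 = p_1/p_2.
So x_1*(p_1,p_2) = 15·p_2/p_1, independent of income; and x_2* = (M − 15·p_2)/p_2.
Set x_1* = 7.5 in the demand function and solve for p_1: p_1 = 8.

p_1 = 8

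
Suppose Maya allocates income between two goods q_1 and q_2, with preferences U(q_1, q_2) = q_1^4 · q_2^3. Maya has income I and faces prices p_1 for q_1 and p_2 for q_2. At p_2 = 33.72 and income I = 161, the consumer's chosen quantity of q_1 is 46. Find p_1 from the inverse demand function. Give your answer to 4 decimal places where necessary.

The MRS is (4/3)·q_2/q_1. Set MRS = p_1/p_2.
So 4·p_2·q_2 = 3·p_1·q_1; combined with the budget, a share 4/7 of income goes to q_1.
Demand: q_1*(p_1,p_2,I) = 4/7·I/p_1 and q_2* = 3/7·I/p_2.
Set q_1* = 46 in the demand function and solve for p_1: p_1 = 2.

p_1 = 2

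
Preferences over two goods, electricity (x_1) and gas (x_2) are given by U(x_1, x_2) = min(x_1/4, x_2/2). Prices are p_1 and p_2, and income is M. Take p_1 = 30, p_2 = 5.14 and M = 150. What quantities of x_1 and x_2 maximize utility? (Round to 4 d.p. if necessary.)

x_1* = 4.6055, x_2* = 2.3027

With perfect complements, no substitution: consume in ratio x_1:x_2 = 4:2.
Budget: p_1·x_1 + p_2·(1/2)·x_1 = M, so (4·p_1 + 2·p_2)·x_1 = 4·M.
Demand: x_1*(p_1,p_2,M) = 4·M/(4·p_1 + 2·p_2), x_2* = 2·M/(4·p_1 + 2·p_2).
Here 4·30 + 2·5.14 = 130.28, giving x_1* = 4.6055 and x_2* = 2.3027.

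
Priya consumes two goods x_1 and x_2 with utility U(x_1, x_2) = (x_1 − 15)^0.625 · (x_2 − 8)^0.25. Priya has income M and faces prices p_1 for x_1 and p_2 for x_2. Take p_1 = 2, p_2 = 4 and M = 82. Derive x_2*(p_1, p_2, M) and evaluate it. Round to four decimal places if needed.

x_2* = 9.4286

Let x_1' = x_1−15, x_2' = x_2−8. MRS = (5/2)·x_2'/x_1' = p_1/p_2.
Substituting into the budget: x_1* = 15 + 5/7·(M − 15·p_1 − 8·p_2)/p_1, and x_2* = 8 + 2/7·(…)/p_2.
Discretionary income = 82 − 15·2 − 8·4 = 20; x_2* = 8 + 2/7·20/4 = 9.4286.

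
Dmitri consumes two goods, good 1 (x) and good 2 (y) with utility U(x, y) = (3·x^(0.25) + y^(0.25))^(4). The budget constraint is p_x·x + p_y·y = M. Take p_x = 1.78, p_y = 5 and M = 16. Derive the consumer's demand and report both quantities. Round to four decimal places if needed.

x* = 7.7236, y* = 0.4504

Numerically y/x = 0.058314, so x* = 16/(1.78 + 5·0.058314) = 7.7236 and y* = 0.058314·7.7236 = 0.4504.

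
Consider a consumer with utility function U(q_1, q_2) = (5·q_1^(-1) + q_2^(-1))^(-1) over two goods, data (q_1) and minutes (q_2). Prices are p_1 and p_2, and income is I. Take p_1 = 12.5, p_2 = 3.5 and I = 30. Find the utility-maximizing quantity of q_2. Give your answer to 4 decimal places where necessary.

Substitute q_2 = (q_2/q_1)·q_1 into the budget: q_1* = I/(p_1 + p_2·(q_2/q_1)).
Numerically q_2/q_1 = 0.845154, so q_1* = 30/(12.5 + 3.5·0.845154) = 1.9407 and q_2* = 0.845154·1.9407 = 1.6402.

q_2* = 1.6402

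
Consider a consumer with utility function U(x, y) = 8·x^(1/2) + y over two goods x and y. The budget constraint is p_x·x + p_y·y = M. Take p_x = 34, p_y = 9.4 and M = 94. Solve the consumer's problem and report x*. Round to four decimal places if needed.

x* = 1.223

MU_x = 4/√x, MU_y = 1. Tangency: 4/√x = p_x/p_y.
Thus x* = (4·p_y/p_x)² — independent of M — with the rest of income spent on y.
Plugging in: x* = (4·9.4/34)² = 1.223.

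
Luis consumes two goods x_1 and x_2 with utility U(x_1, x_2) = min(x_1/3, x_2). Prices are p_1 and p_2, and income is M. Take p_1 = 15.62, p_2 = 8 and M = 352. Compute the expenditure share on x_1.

With perfect complements, no substitution: consume in ratio x_1:x_2 = 3:1.
Budget: p_1·x_1 + p_2·(1/3)·x_1 = M, so (3·p_1 + p_2)·x_1 = 3·M.
Demand: x_1*(p_1,p_2,M) = 3·M/(3·p_1 + p_2), x_2* = M/(3·p_1 + p_2).
Here 3·15.62 + 8 = 54.86, giving x_1* = 19.249 and x_2* = 6.4163.
Expenditure on x_1: 15.62·19.249 = 300.6693; share = 0.8542.

share on x_1 = 0.8542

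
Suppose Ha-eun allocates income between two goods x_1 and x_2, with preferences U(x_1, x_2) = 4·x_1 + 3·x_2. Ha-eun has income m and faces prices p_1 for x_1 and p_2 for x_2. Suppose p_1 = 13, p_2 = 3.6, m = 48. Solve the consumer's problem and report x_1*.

x_1* = 0

x_2 gives more utility per dollar, so spend all income on x_2: x_2* = m/p_2, x_1* = 0.
Numerically: x_1* = 0, x_2* = 13.3333.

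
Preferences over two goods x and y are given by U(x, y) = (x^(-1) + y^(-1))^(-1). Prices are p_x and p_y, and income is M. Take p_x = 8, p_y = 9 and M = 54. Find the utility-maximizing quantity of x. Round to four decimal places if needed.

Substitute y = (y/x)·x into the budget: x* = M/(p_x + p_y·(y/x)).
Numerically y/x = 0.942809, so x* = 54/(8 + 9·0.942809) = 3.2756.

x* = 3.2756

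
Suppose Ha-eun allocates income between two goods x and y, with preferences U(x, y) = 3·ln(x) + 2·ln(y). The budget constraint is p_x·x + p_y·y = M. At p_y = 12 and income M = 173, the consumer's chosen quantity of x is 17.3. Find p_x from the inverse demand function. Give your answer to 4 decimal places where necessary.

MU_x/MU_y = (3·y)/(2·x); tangency sets this equal to p_x/p_y.
So 3·p_y·y = 2·p_x·x; combined with the budget, a share 0.6 of income goes to x.
Demand: x*(p_x,p_y,M) = 0.6·M/p_x and y* = 0.4·M/p_y.
Set x* = 17.3 in the demand function and solve for p_x: p_x = 6.

p_x = 6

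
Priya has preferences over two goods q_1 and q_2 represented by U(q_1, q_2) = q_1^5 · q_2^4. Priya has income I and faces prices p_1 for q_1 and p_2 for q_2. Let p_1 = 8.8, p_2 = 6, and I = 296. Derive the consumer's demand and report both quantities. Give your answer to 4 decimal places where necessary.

MU_q_1/MU_q_2 = (5·q_2)/(4·q_1); tangency sets this equal to p_1/p_2.
So 5·p_2·q_2 = 4·p_1·q_1; combined with the budget, a share 5/9 of income goes to q_1.
Demand: q_1*(p_1,p_2,I) = 5/9·I/p_1 and q_2* = 4/9·I/p_2.
At p_1=8.8, p_2=6, I=296: q_1* = 5/9·296/8.8 = 18.6869, q_2* = 21.9259.

q_1* = 18.6869, q_2* = 21.9259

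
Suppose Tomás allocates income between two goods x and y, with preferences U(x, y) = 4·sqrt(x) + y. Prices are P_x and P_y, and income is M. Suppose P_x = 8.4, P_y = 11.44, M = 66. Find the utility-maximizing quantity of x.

x* = 7.4191

Thus x* = (2·P_y/P_x)² — independent of M — with the rest of income spent on y.
Plugging in: x* = (2·11.44/8.4)² = 7.4191.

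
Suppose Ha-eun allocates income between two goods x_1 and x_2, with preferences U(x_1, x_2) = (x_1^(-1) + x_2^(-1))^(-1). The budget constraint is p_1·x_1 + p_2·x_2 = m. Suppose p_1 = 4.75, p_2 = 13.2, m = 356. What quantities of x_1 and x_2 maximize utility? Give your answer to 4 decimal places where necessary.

x_1* = 28.1016, x_2* = 16.8574

MU_x_1 ∝ x_1^(-2), MU_x_2 ∝ x_2^(-2), so MRS = (x_2/x_1)^(2) = p_1/p_2.
Hence x_2/x_1 = (p_1/p_2)^(1/(2)), i.e. raised to the 0.5 power.
With the ratio pinned down, the budget gives x_1* = m/(p_1 + p_2·(x_2/x_1)) and x_2* = (x_2/x_1)·x_1*.
Numerically x_2/x_1 = 0.599874, so x_1* = 356/(4.75 + 13.2·0.599874) = 28.1016 and x_2* = 0.599874·28.1016 = 16.8574.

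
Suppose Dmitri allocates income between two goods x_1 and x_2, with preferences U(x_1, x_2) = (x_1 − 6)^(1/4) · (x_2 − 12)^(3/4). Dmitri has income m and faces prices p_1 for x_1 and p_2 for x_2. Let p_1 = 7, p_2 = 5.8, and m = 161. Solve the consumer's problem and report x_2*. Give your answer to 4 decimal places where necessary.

Let x_1' = x_1−6, x_2' = x_2−12. MRS = (1/3)·x_2'/x_1' = p_1/p_2.
After buying the subsistence bundle (6, 12), a share 0.25 of the remaining income goes to x_1: x_1* = 6 + 0.25·(m − 6p_1 − 12p_2)/p_1.
Discretionary income = 161 − 6·7 − 12·5.8 = 49.4; x_2* = 12 + 0.75·49.4/5.8 = 18.3879.

x_2* = 18.3879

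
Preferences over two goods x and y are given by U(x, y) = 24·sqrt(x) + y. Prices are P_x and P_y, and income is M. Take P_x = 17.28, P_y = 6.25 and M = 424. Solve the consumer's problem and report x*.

x* = 18.838

MU_x = 12/√x, MU_y = 1. Tangency: 12/√x = P_x/P_y.
Thus x* = (12·P_y/P_x)² — independent of M — with the rest of income spent on y.
Plugging in: x* = (12·6.25/17.28)² = 18.838.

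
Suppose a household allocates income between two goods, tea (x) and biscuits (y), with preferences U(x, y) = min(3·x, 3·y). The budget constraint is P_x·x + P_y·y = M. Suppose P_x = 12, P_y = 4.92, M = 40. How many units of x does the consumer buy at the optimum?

Leontief preferences: the optimum is at the kink where x/3 = y/3, i.e. y = x.
Budget: P_x·x + P_y·x = M, so (3·P_x + 3·P_y)·x = 3·M.
Demand: x*(P_x,P_y,M) = 3·M/(3·P_x + 3·P_y), y* = 3·M/(3·P_x + 3·P_y).
Here 3·12 + 3·4.92 = 50.76, giving x* = 2.3641.

x* = 2.3641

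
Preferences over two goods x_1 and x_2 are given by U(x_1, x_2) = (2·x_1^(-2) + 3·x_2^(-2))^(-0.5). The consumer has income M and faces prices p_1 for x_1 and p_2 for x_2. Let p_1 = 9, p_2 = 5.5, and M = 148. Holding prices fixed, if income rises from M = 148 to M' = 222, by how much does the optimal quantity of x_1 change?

MU_x_1 ∝ 2·x_1^(-3), MU_x_2 ∝ 3·x_2^(-3), so MRS = (2/3)·(x_2/x_1)^(3) = p_1/p_2.
Solve for the ratio: x_2/x_1 = [(3/2)·p_1/p_2]^(1/3).
Substitute x_2 = (x_2/x_1)·x_1 into the budget: x_1* = M/(p_1 + p_2·(x_2/x_1)).
Numerically x_2/x_1 = 1.348933, so x_1* = 148/(9 + 5.5·1.348933) = 9.0139.
At M' = 222: x_1* = 13.5208. Change: 13.5208 − 9.0139 = 4.5069.

Δx_1* = 4.5069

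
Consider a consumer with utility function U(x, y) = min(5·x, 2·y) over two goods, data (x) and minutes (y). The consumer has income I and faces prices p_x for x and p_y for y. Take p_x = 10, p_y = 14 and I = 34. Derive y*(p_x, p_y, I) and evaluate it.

y* = 1.8889

Leontief preferences: the optimum is at the kink where x/2 = y/5, i.e. y = (5/2)·x.
Budget: p_x·x + p_y·(5/2)·x = I, so (2·p_x + 5·p_y)·x = 2·I.
Demand: x*(p_x,p_y,I) = 2·I/(2·p_x + 5·p_y), y* = 5·I/(2·p_x + 5·p_y).
Here 2·10 + 5·14 = 90, giving y* = 1.8889.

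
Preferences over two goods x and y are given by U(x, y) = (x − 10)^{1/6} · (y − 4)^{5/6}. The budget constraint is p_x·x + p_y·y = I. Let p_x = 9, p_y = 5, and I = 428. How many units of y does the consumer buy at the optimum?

MRS = (1/5)·(y−4)/(x−10). Tangency with p_x/p_y gives y−4 = 5·(p_x/p_y)·(x−10).
Substituting into the budget: x* = 10 + 1/6·(I − 10·p_x − 4·p_y)/p_x, and y* = 4 + 5/6·(…)/p_y.
Discretionary income = 428 − 10·9 − 4·5 = 318; y* = 4 + 5/6·318/5 = 57.

y* = 57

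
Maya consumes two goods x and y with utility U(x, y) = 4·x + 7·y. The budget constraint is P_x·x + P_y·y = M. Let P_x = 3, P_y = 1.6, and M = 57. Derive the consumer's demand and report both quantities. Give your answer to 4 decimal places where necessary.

y gives more utility per dollar, so spend all income on y: y* = M/P_y, x* = 0.
Numerically: x* = 0, y* = 35.625.

x* = 0, y* = 35.625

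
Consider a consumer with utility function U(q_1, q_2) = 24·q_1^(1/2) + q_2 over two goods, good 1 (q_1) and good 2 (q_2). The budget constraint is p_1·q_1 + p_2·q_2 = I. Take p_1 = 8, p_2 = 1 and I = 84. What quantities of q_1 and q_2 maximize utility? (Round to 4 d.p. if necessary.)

q_1* = 2.25, q_2* = 66

MU_q_1 = 12/√q_1, MU_q_2 = 1. Tangency: 12/√q_1 = p_1/p_2.
Solve: √q_1 = 12·p_2/p_1, so q_1*(p_1,p_2) = (12·p_2/p_1)², and q_2* = (I − p_1·q_1*)/p_2.
Plugging in: q_1* = (12·1/8)² = 2.25, q_2* = 66.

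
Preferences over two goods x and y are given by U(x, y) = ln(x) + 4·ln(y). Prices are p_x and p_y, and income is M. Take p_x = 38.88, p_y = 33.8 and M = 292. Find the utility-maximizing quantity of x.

Tangency: MRS = (1/4)·y/x = p_x/p_y.
So p_y·y = 4·p_x·x; combined with the budget, a share 0.2 of income goes to x.
Demand: x*(p_x,p_y,M) = 0.2·M/p_x and y* = 0.8·M/p_y.
At p_x=38.88, p_y=33.8, M=292: x* = 0.2·292/38.88 = 1.5021.

x* = 1.5021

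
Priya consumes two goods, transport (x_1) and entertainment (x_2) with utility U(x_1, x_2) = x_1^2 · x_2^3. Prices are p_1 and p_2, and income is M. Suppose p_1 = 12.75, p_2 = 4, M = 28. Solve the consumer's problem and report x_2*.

MU_x_1/MU_x_2 = (2·x_2)/(3·x_1); tangency sets this equal to p_1/p_2.
So 2·p_2·x_2 = 3·p_1·x_1; combined with the budget, a share 0.4 of income goes to x_1.
Demand: x_1*(p_1,p_2,M) = 0.4·M/p_1 and x_2* = 0.6·M/p_2.
At p_1=12.75, p_2=4, M=28: x_2* = 0.6·28/4 = 4.2.

x_2* = 4.2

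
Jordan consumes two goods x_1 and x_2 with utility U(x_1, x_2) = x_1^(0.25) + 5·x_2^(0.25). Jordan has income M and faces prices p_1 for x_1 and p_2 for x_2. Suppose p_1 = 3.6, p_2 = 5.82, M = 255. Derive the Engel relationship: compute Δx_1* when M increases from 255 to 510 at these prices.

Δx_1* = 8.5498

From the CES first-order condition, (1/5)·(x_2/x_1)^(0.75) = p_1/p_2.
Solve for the ratio: x_2/x_1 = [5·p_1/p_2]^(4/3).
Substitute x_2 = (x_2/x_1)·x_1 into the budget: x_1* = M/(p_1 + p_2·(x_2/x_1)).
Numerically x_2/x_1 = 4.506085, so x_1* = 255/(3.6 + 5.82·4.506085) = 8.5498.
At M' = 510: x_1* = 17.0995. Change: 17.0995 − 8.5498 = 8.5498.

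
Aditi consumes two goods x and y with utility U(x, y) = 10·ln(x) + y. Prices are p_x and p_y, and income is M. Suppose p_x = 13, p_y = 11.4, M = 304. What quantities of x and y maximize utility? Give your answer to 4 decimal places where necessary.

x* = 8.7692, y* = 16.6667

So x*(p_x,p_y) = 10·p_y/p_x, independent of income; and y* = (M − 10·p_y)/p_y.
At the given prices: x* = 10·11.4/13 = 8.7692, and y* = 16.6667.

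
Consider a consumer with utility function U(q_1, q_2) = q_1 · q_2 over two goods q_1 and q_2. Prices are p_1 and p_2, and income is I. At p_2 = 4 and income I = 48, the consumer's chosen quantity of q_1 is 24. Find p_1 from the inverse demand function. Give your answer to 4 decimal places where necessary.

The MRS is q_2/q_1. Set MRS = p_1/p_2.
Rearranging, p_2·q_2 = p_1·q_1. Substituting into the budget gives p_1·q_1·(1 + 1) = I.
Demand: q_1*(p_1,p_2,I) = 0.5·I/p_1 and q_2* = 0.5·I/p_2.
Set q_1* = 24 in the demand function and solve for p_1: p_1 = 1.

p_1 = 1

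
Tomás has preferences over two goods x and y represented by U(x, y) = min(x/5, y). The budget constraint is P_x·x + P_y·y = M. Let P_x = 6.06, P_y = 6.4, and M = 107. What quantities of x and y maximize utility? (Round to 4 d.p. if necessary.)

Leontief preferences: the optimum is at the kink where x/5 = y/1, i.e. y = (1/5)·x.
Budget: P_x·x + P_y·(1/5)·x = M, so (5·P_x + P_y)·x = 5·M.
Demand: x*(P_x,P_y,M) = 5·M/(5·P_x + P_y), y* = M/(5·P_x + P_y).
Here 5·6.06 + 6.4 = 36.7, giving x* = 14.5777 and y* = 2.9155.

x* = 14.5777, y* = 2.9155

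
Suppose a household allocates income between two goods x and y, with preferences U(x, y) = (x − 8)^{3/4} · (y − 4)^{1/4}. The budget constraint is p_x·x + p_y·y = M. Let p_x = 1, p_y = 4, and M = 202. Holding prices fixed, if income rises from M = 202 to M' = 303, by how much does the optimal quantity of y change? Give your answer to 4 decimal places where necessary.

Discretionary income = 202 − 8·1 − 4·4 = 178; y* = 4 + 0.25·178/4 = 15.125.
At M' = 303: y* = 21.4375. Change: 21.4375 − 15.125 = 6.3125.

Δy* = 6.3125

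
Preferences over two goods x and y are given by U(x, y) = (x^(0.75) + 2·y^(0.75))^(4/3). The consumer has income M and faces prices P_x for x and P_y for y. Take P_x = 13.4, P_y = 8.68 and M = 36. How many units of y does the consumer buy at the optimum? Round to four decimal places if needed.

MRS = MU_x/MU_y = (1/2)·(y/x)^(0.25). Set equal to P_x/P_y.
Hence y/x = (2·P_x/P_y)^(1/(0.25)), i.e. raised to the 4 power.
With the ratio pinned down, the budget gives x* = M/(P_x + P_y·(y/x)) and y* = (y/x)·x*.
Numerically y/x = 90.878317, so x* = 36/(13.4 + 8.68·90.878317) = 0.0449 and y* = 90.878317·0.0449 = 4.0782.

y* = 4.0782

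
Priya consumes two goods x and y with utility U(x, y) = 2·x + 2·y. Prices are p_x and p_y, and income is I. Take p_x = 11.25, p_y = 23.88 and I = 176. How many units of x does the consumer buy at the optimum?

Perfect substitutes: compare marginal utility per dollar. 2/p_x vs 2/p_y → 0.1778 vs 0.0838.
x gives more utility per dollar, so spend all income on x: x* = I/p_x, y* = 0.
Numerically: x* = 15.6444, y* = 0.

x* = 15.6444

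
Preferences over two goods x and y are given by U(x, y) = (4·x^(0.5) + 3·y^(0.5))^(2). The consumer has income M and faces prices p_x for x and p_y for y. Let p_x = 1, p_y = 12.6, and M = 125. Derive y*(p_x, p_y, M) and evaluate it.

MRS = MU_x/MU_y = (4/3)·(y/x)^(0.5). Set equal to p_x/p_y.
Hence y/x = ((3/4)·p_x/p_y)^(1/(0.5)), i.e. raised to the 2 power.
Substitute y = (y/x)·x into the budget: x* = M/(p_x + p_y·(y/x)).
Numerically y/x = 0.003543, so x* = 125/(1 + 12.6·0.003543) = 119.6581 and y* = 0.003543·119.6581 = 0.424.

y* = 0.424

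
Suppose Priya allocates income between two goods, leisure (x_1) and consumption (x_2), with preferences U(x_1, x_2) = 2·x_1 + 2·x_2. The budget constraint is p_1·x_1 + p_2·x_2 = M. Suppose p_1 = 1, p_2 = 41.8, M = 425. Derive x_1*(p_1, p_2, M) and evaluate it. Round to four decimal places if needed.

x_1 gives more utility per dollar, so spend all income on x_1: x_1* = M/p_1, x_2* = 0.
Numerically: x_1* = 425, x_2* = 0.

x_1* = 425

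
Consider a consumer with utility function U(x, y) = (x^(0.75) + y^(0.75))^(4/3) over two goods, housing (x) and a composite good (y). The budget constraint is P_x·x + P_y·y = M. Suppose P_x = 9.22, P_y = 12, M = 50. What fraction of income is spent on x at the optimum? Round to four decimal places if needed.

MRS = MU_x/MU_y = (y/x)^(0.25). Set equal to P_x/P_y.
Hence y/x = (P_x/P_y)^(1/(0.25)), i.e. raised to the 4 power.
Substitute y = (y/x)·x into the budget: x* = M/(P_x + P_y·(y/x)).
Numerically y/x = 0.348497, so x* = 50/(9.22 + 12·0.348497) = 3.7308 and y* = 0.348497·3.7308 = 1.3002.
Expenditure on x: 9.22·3.7308 = 34.398; share = 0.688.

share on x = 0.688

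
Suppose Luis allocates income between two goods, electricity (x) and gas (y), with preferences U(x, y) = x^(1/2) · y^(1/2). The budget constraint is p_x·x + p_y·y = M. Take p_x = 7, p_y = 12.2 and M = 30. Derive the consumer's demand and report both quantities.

MU_x/MU_y = (0.5·y)/(0.5·x); tangency sets this equal to p_x/p_y.
So 0.5·p_y·y = 0.5·p_x·x; combined with the budget, a share 0.5 of income goes to x.
Demand: x*(p_x,p_y,M) = 0.5·M/p_x and y* = 0.5·M/p_y.
At p_x=7, p_y=12.2, M=30: x* = 0.5·30/7 = 2.1429, y* = 1.2295.

x* = 2.1429, y* = 1.2295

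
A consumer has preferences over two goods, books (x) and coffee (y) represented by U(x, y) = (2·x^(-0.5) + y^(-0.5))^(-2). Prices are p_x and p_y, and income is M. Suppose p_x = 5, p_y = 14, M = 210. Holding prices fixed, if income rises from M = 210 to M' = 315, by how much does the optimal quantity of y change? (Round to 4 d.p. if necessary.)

MRS = MU_x/MU_y = 2·(y/x)^(1.5). Set equal to p_x/p_y.
Hence y/x = ((1/2)·p_x/p_y)^(1/(1.5)), i.e. raised to the 2/3 power.
With the ratio pinned down, the budget gives x* = M/(p_x + p_y·(y/x)) and y* = (y/x)·x*.
Numerically y/x = 0.317109, so x* = 210/(5 + 14·0.317109) = 22.2469 and y* = 0.317109·22.2469 = 7.0547.
At M' = 315: y* = 10.582. Change: 10.582 − 7.0547 = 3.5273.

Δy* = 3.5273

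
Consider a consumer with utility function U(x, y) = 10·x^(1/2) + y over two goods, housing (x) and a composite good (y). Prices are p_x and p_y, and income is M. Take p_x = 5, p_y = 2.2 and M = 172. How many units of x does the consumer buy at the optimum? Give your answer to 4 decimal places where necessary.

Set MRS = p_x/p_y: 5·x^(−1/2) = p_x/p_y.
Thus x* = (5·p_y/p_x)² — independent of M — with the rest of income spent on y.
Plugging in: x* = (5·2.2/5)² = 4.84.

x* = 4.84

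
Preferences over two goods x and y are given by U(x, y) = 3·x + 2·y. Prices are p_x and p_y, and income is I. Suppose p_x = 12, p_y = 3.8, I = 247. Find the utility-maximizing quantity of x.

x* = 0

y gives more utility per dollar, so spend all income on y: y* = I/p_y, x* = 0.
Numerically: x* = 0, y* = 65.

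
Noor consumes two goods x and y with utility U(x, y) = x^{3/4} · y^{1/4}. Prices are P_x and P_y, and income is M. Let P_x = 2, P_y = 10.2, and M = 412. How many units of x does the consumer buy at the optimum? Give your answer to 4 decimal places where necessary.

x* = 154.5

MU_x/MU_y = (0.75·y)/(0.25·x); tangency sets this equal to P_x/P_y.
So 0.75·P_y·y = 0.25·P_x·x; combined with the budget, a share 0.75 of income goes to x.
Demand: x*(P_x,P_y,M) = 0.75·M/P_x and y* = 0.25·M/P_y.
At P_x=2, P_y=10.2, M=412: x* = 0.75·412/2 = 154.5.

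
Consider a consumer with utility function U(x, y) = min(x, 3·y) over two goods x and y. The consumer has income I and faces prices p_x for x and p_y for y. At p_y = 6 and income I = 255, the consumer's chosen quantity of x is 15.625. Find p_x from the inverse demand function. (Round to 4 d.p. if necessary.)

p_x = 14.32

With perfect complements, no substitution: consume in ratio x:y = 3:1.
Budget: p_x·x + p_y·(1/3)·x = I, so (3·p_x + p_y)·x = 3·I.
Demand: x*(p_x,p_y,I) = 3·I/(3·p_x + p_y), y* = I/(3·p_x + p_y).
Set x* = 15.625 in the demand function and solve for p_x: p_x = 14.32.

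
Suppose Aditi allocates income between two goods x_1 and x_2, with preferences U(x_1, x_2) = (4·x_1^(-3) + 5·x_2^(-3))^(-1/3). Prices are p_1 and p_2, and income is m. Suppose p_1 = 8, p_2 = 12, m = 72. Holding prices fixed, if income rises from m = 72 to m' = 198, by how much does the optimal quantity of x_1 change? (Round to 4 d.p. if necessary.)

Δx_1* = 6.4731

MU_x_1 ∝ 4·x_1^(-4), MU_x_2 ∝ 5·x_2^(-4), so MRS = (4/5)·(x_2/x_1)^(4) = p_1/p_2.
Solve for the ratio: x_2/x_1 = [(5/4)·p_1/p_2]^(0.25).
With the ratio pinned down, the budget gives x_1* = m/(p_1 + p_2·(x_2/x_1)) and x_2* = (x_2/x_1)·x_1*.
Numerically x_2/x_1 = 0.955443, so x_1* = 72/(8 + 12·0.955443) = 3.6989.
At m' = 198: x_1* = 10.1719. Change: 10.1719 − 3.6989 = 6.4731.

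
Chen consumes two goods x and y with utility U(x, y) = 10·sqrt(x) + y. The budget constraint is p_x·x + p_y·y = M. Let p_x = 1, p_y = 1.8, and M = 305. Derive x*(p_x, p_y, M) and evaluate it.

x* = 81

Solve: √x = 5·p_y/p_x, so x*(p_x,p_y) = (5·p_y/p_x)², and y* = (M − p_x·x*)/p_y.
Plugging in: x* = (5·1.8/1)² = 81.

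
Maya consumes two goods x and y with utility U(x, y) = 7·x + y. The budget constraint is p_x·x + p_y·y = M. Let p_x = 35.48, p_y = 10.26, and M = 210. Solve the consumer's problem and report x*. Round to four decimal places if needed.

Linear utility — the consumer picks whichever good has higher MU/price: 7/35.48 = 0.1973 vs 1/10.26 = 0.0975.
x gives more utility per dollar, so spend all income on x: x* = M/p_x, y* = 0.
Numerically: x* = 5.9188, y* = 0.

x* = 5.9188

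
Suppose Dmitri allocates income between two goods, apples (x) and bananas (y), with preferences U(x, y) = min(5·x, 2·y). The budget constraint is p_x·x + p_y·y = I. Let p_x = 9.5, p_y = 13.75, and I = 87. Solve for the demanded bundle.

x* = 1.9829, y* = 4.9573

Here 2·9.5 + 5·13.75 = 87.75, giving x* = 1.9829 and y* = 4.9573.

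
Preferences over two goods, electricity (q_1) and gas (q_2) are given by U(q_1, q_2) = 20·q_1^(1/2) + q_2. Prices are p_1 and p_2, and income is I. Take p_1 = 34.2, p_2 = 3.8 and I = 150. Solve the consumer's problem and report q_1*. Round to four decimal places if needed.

Plugging in: q_1* = (10·3.8/34.2)² = 1.2346.

q_1* = 1.2346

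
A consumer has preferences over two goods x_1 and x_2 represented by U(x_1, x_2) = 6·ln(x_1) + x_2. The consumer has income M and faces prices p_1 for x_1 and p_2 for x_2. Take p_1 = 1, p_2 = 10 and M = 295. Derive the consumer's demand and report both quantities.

x_1* = 60, x_2* = 23.5

So x_1*(p_1,p_2) = 6·p_2/p_1, independent of income; and x_2* = (M − 6·p_2)/p_2.
At the given prices: x_1* = 6·10/1 = 60, and x_2* = 23.5.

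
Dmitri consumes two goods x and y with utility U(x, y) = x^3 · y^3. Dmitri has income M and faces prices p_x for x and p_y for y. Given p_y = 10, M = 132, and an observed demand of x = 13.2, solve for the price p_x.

MU_x/MU_y = (3·y)/(3·x); tangency sets this equal to p_x/p_y.
So 3·p_y·y = 3·p_x·x; combined with the budget, a share 0.5 of income goes to x.
Demand: x*(p_x,p_y,M) = 0.5·M/p_x and y* = 0.5·M/p_y.
Set x* = 13.2 in the demand function and solve for p_x: p_x = 5.

p_x = 5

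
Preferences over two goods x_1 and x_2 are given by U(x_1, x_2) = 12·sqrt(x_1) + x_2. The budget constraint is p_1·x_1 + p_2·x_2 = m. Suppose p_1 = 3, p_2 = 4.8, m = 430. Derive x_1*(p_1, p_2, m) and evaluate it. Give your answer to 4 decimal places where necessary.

Set MRS = p_1/p_2: 6·x_1^(−1/2) = p_1/p_2.
Thus x_1* = (6·p_2/p_1)² — independent of m — with the rest of income spent on x_2.
Plugging in: x_1* = (6·4.8/3)² = 92.16.

x_1* = 92.16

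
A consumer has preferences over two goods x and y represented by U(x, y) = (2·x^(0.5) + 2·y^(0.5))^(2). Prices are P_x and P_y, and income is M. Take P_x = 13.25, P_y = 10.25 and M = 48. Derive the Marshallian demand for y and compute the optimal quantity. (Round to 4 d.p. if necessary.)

From the CES first-order condition, (y/x)^(0.5) = P_x/P_y.
Hence y/x = (P_x/P_y)^(1/(0.5)), i.e. raised to the 2 power.
With the ratio pinned down, the budget gives x* = M/(P_x + P_y·(y/x)) and y* = (y/x)·x*.
Numerically y/x = 1.671029, so x* = 48/(13.25 + 10.25·1.671029) = 1.5801 and y* = 1.671029·1.5801 = 2.6404.

y* = 2.6404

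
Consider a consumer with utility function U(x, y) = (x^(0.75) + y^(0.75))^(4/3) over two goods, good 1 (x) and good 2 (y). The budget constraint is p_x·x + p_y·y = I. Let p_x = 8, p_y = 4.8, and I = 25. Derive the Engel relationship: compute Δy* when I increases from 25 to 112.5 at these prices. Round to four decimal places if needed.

MU_x ∝ x^(-0.25), MU_y ∝ y^(-0.25), so MRS = (y/x)^(0.25) = p_x/p_y.
Hence y/x = (p_x/p_y)^(1/(0.25)), i.e. raised to the 4 power.
With the ratio pinned down, the budget gives x* = I/(p_x + p_y·(y/x)) and y* = (y/x)·x*.
Numerically y/x = 7.716049, so x* = 25/(8 + 4.8·7.716049) = 0.5551 and y* = 7.716049·0.5551 = 4.2832.
At I' = 112.5: y* = 19.2743. Change: 19.2743 − 4.2832 = 14.9911.

Δy* = 14.9911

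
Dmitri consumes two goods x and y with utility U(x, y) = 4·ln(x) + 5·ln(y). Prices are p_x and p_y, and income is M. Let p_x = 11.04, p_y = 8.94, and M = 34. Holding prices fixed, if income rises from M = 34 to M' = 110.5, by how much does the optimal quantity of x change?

Δx* = 3.0797

MU_x/MU_y = (4·y)/(5·x); tangency sets this equal to p_x/p_y.
So 4·p_y·y = 5·p_x·x; combined with the budget, a share 4/9 of income goes to x.
Demand: x*(p_x,p_y,M) = 4/9·M/p_x and y* = 5/9·M/p_y.
At p_x=11.04, p_y=8.94, M=34: x* = 4/9·34/11.04 = 1.3688.
At M' = 110.5: x* = 4.4485. Change: 4.4485 − 1.3688 = 3.0797.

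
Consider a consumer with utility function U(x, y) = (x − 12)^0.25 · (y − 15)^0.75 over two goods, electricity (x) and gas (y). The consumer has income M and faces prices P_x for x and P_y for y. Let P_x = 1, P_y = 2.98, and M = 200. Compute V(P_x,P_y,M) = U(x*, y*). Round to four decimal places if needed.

Substituting into the budget: x* = 12 + 0.25·(M − 12·P_x − 15·P_y)/P_x, and y* = 15 + 0.75·(…)/P_y.
Discretionary income = 200 − 12·1 − 15·2.98 = 143.3; x* = 12 + 0.25·143.3/1 = 47.825; y* = 15 + 0.75·143.3/2.98 = 51.0654.
Utility at the optimum: U(47.825, 51.0654) = 36.0052.

V = 36.0052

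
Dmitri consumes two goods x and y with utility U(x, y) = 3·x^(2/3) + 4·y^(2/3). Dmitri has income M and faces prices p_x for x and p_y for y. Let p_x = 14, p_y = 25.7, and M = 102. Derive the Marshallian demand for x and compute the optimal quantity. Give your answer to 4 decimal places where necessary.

MU_x ∝ 3·x^(-1/3), MU_y ∝ 4·y^(-1/3), so MRS = (3/4)·(y/x)^(1/3) = p_x/p_y.
Hence y/x = ((4/3)·p_x/p_y)^(1/(1/3)), i.e. raised to the 3 power.
Substitute y = (y/x)·x into the budget: x* = M/(p_x + p_y·(y/x)).
Numerically y/x = 0.383178, so x* = 102/(14 + 25.7·0.383178) = 4.2771.

x* = 4.2771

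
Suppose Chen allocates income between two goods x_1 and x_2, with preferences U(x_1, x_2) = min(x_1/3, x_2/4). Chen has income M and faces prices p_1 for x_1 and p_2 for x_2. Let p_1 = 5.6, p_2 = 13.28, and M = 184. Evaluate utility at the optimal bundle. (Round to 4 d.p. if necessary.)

Demand: x_1*(p_1,p_2,M) = 3·M/(3·p_1 + 4·p_2), x_2* = 4·M/(3·p_1 + 4·p_2).
Here 3·5.6 + 4·13.28 = 69.92, giving x_1* = 7.8947 and x_2* = 10.5263.
Utility at the optimum: U(7.8947, 10.5263) = 2.6316.

V = 2.6316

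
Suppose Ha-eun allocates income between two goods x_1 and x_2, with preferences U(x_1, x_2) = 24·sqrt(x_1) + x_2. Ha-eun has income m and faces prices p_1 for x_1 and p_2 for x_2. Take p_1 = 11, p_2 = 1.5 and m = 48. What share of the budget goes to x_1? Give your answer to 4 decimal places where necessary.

share on x_1 = 0.6136

Set MRS = p_1/p_2: 12·x_1^(−1/2) = p_1/p_2.
Solve: √x_1 = 12·p_2/p_1, so x_1*(p_1,p_2) = (12·p_2/p_1)², and x_2* = (m − p_1·x_1*)/p_2.
Plugging in: x_1* = (12·1.5/11)² = 2.6777, x_2* = 12.3636.
Expenditure on x_1: 11·2.6777 = 29.4545; share = 0.6136.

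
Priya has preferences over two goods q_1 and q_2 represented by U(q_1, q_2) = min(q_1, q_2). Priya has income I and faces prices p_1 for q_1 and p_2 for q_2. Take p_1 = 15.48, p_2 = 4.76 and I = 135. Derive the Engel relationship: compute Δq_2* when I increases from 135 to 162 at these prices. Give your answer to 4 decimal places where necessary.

Δq_2* = 1.334

With perfect complements, no substitution: consume in ratio q_1:q_2 = 1:1.
Budget: p_1·q_1 + p_2·q_1 = I, so (p_1 + p_2)·q_1 = I.
Demand: q_1*(p_1,p_2,I) = I/(p_1 + p_2), q_2* = I/(p_1 + p_2).
Here 15.48 + 4.76 = 20.24, giving q_2* = 6.67.
At I' = 162: q_2* = 8.004. Change: 8.004 − 6.67 = 1.334.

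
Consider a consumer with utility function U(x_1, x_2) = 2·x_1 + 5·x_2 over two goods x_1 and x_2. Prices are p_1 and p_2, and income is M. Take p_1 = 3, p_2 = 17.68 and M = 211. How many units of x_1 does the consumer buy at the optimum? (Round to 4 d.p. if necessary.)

x_1* = 70.3333

Numerically: x_1* = 70.3333, x_2* = 0.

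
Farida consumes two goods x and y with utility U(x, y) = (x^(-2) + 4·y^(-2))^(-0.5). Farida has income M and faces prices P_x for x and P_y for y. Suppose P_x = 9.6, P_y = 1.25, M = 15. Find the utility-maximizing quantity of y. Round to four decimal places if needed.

y* = 3.4761

With the ratio pinned down, the budget gives x* = M/(P_x + P_y·(y/x)) and y* = (y/x)·x*.
Numerically y/x = 3.131894, so x* = 15/(9.6 + 1.25·3.131894) = 1.1099 and y* = 3.131894·1.1099 = 3.4761.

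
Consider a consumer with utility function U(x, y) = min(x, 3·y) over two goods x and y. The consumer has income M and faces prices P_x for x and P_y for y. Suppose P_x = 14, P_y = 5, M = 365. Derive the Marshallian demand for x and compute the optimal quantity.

With perfect complements, no substitution: consume in ratio x:y = 3:1.
Budget: P_x·x + P_y·(1/3)·x = M, so (3·P_x + P_y)·x = 3·M.
Demand: x*(P_x,P_y,M) = 3·M/(3·P_x + P_y), y* = M/(3·P_x + P_y).
Here 3·14 + 5 = 47, giving x* = 23.2979.

x* = 23.2979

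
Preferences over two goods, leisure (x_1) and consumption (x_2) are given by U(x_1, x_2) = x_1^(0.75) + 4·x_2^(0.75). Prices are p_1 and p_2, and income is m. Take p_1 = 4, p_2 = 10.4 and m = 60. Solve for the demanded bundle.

x_1* = 0.9637, x_2* = 5.3986

From the CES first-order condition, (1/4)·(x_2/x_1)^(0.25) = p_1/p_2.
Hence x_2/x_1 = (4·p_1/p_2)^(1/(0.25)), i.e. raised to the 4 power.
With the ratio pinned down, the budget gives x_1* = m/(p_1 + p_2·(x_2/x_1)) and x_2* = (x_2/x_1)·x_1*.
Numerically x_2/x_1 = 5.602045, so x_1* = 60/(4 + 10.4·5.602045) = 0.9637 and x_2* = 5.602045·0.9637 = 5.3986.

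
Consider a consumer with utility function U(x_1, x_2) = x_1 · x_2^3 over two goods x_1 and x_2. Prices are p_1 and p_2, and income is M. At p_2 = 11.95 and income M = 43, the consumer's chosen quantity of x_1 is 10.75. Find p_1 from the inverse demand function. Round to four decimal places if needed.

p_1 = 1

Tangency: MRS = (1/3)·x_2/x_1 = p_1/p_2.
Rearranging, p_2·x_2 = 3·p_1·x_1. Substituting into the budget gives p_1·x_1·(1 + 3) = M.
Demand: x_1*(p_1,p_2,M) = 0.25·M/p_1 and x_2* = 0.75·M/p_2.
Set x_1* = 10.75 in the demand function and solve for p_1: p_1 = 1.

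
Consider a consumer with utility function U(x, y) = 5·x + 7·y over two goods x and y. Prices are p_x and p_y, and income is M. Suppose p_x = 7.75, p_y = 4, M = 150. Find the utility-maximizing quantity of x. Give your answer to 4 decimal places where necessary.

x* = 0

Linear utility — the consumer picks whichever good has higher MU/price: 5/7.75 = 0.6452 vs 7/4 = 1.75.
y gives more utility per dollar, so spend all income on y: y* = M/p_y, x* = 0.
Numerically: x* = 0, y* = 37.5.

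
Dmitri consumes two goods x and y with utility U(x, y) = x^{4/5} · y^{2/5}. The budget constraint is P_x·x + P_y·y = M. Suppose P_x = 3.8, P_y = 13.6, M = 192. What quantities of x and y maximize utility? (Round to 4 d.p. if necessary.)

x* = 33.6842, y* = 4.7059

MU_x/MU_y = (0.8·y)/(0.4·x); tangency sets this equal to P_x/P_y.
Rearranging, P_y·y = (1/2)·P_x·x. Substituting into the budget gives P_x·x·(1 + (1/2)) = M.
Demand: x*(P_x,P_y,M) = 2/3·M/P_x and y* = 1/3·M/P_y.
At P_x=3.8, P_y=13.6, M=192: x* = 2/3·192/3.8 = 33.6842, y* = 4.7059.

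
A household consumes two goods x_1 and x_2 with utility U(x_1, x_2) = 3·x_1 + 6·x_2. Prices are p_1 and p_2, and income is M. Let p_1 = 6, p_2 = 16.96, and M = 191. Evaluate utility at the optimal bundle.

Numerically: x_1* = 31.8333, x_2* = 0.
Utility at the optimum: U(31.8333, 0) = 95.5.

V = 95.5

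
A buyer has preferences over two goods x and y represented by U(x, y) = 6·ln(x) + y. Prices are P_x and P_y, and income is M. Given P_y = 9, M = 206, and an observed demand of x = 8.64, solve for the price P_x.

MU_x = 6/x, MU_y = 1. Tangency: 6/x = P_x/P_y.
So x*(P_x,P_y) = 6·P_y/P_x, independent of income; and y* = (M − 6·P_y)/P_y.
Set x* = 8.64 in the demand function and solve for P_x: P_x = 6.25.

P_x = 6.25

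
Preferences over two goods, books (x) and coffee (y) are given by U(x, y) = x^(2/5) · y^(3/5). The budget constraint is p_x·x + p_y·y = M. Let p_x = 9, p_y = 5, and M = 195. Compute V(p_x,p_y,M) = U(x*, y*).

V = 15.7279

The MRS is (2/3)·y/x. Set MRS = p_x/p_y.
Rearranging, p_y·y = (3/2)·p_x·x. Substituting into the budget gives p_x·x·(1 + (3/2)) = M.
Demand: x*(p_x,p_y,M) = 0.4·M/p_x and y* = 0.6·M/p_y.
At p_x=9, p_y=5, M=195: x* = 0.4·195/9 = 8.6667, y* = 23.4.
Utility at the optimum: U(8.6667, 23.4) = 15.7279.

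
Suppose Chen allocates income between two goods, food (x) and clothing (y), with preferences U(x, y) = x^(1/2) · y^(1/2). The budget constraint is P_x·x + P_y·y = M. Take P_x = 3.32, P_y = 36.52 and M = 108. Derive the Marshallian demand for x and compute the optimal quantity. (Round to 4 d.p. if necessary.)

MU_x/MU_y = (0.5·y)/(0.5·x); tangency sets this equal to P_x/P_y.
So 0.5·P_y·y = 0.5·P_x·x; combined with the budget, a share 0.5 of income goes to x.
Demand: x*(P_x,P_y,M) = 0.5·M/P_x and y* = 0.5·M/P_y.
At P_x=3.32, P_y=36.52, M=108: x* = 0.5·108/3.32 = 16.2651.

x* = 16.2651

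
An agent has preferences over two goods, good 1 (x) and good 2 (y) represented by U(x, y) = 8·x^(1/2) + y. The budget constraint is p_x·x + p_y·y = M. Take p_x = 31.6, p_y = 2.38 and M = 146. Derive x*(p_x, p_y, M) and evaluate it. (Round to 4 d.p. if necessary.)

x* = 0.0908

Utility is quasi-linear in y; the FOC for x is 4/√x = p_x/p_y.
Solve: √x = 4·p_y/p_x, so x*(p_x,p_y) = (4·p_y/p_x)², and y* = (M − p_x·x*)/p_y.
Plugging in: x* = (4·2.38/31.6)² = 0.0908.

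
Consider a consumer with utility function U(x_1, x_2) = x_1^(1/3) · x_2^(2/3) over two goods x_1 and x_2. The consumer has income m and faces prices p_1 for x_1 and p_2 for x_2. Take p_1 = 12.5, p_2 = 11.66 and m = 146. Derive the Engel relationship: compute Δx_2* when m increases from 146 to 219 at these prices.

Δx_2* = 4.1738

The MRS is (1/2)·x_2/x_1. Set MRS = p_1/p_2.
Rearranging, p_2·x_2 = 2·p_1·x_1. Substituting into the budget gives p_1·x_1·(1 + 2) = m.
Demand: x_1*(p_1,p_2,m) = 1/3·m/p_1 and x_2* = 2/3·m/p_2.
At p_1=12.5, p_2=11.66, m=146: x_2* = 2/3·146/11.66 = 8.3476.
At m' = 219: x_2* = 12.5214. Change: 12.5214 − 8.3476 = 4.1738.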